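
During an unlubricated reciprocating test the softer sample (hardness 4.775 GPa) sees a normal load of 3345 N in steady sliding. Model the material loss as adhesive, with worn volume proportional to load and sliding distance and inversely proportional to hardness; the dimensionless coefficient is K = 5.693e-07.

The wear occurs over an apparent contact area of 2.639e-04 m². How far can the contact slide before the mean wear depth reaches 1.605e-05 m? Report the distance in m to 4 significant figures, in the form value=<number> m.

value=1.062e+04 m

All arithmetic maintains full precision — intermediate values are shown rounded. Rounded just once to 4 significant figures.
Convert: Hardness H = 4.775 GPa = 4.775e+09 Pa.
In SI base units, W = 3345 N, H = 4.775e+09 Pa, K = 5.693e-07.
Limit volume V_lim = h_lim·A = 1.605e-05 · 2.639e-04 = 4.236e-09 m³.
Inverting, life L = V_lim·H/(K·W) = 4.236e-09 · 4.775e+09 / (5.693e-07 · 3345) = 1.062e+04 m.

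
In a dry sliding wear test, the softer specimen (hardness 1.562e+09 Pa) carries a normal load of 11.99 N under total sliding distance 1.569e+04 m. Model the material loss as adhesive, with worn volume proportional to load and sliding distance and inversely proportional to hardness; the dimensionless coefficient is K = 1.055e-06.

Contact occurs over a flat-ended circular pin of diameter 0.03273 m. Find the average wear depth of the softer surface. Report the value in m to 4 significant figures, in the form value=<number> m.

The algebra runs at full float precision, and intermediate values appear rounded, and rounded once at the end: 4 significant figures.
Convert: Contact area A = π·d²/4 = π·(0.03273 m)²/4 = 8.414e-04 m².
In SI base units: W = 11.99 N, H = 1.562e+09 Pa, K = 1.055e-06.
Archard volume V = K·W·L/H = 1.055e-06 · 11.99 · 1.569e+04 / 1.562e+09 = 1.271e-10 m³.
Depth h = V/A = 1.271e-10 / 8.414e-04 = 1.510e-07 m.

value=1.510e-07 m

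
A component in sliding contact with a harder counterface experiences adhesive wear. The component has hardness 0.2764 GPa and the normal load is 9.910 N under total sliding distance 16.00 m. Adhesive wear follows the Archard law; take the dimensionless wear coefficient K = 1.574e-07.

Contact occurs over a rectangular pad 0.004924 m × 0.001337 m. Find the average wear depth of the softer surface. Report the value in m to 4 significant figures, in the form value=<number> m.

Each operation runs at exact precision — quoted intermediates are rounded. Rounded once at the end to four significant figures.
Convert: Hardness H = 0.2764 GPa = 2.764e+08 Pa.
Convert: Contact area A = 0.004924 m × 0.001337 m = 6.583e-06 m².
Restated in SI base units: W = 9.910 N, H = 2.764e+08 Pa, K = 1.574e-07.
The Archard volume V = K·W·L/H = 1.574e-07 · 9.910 · 16.00 / 2.764e+08 = 9.029e-14 m³.
Mean wear depth h = V/A = 9.029e-14 / 6.583e-06 = 1.372e-08 m.

value=1.372e-08 m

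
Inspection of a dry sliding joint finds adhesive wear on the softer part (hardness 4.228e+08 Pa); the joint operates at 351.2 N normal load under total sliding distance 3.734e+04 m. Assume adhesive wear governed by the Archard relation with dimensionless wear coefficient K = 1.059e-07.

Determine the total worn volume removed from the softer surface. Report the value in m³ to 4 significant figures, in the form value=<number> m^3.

The algebra runs at exact precision, and the intermediates are shown rounded — rounded once at the end: 4 significant figures.
Expressed in SI base units: W = 351.2 N, H = 4.228e+08 Pa, K = 1.059e-07.
The Archard volume V = K·W·L/H = 1.059e-07 · 351.2 · 3.734e+04 / 4.228e+08 = 3.285e-09 m³.

value=3.285e-09 m^3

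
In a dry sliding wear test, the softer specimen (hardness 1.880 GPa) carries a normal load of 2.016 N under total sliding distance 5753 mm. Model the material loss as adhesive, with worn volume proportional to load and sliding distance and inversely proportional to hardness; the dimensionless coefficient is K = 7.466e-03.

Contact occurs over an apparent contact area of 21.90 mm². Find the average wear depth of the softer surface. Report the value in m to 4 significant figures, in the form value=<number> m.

Intermediates are shown rounded, and the algebra carries full precision, and a lone final rounding to four significant digits.
Convert: Total distance L = 5753 mm = 5.753 m.
Convert: Hardness H = 1.880 GPa = 1.880e+09 Pa.
Convert: Contact area A = 21.90 mm² = 2.190e-05 m².
SI base units throughout: W = 2.016 N, H = 1.880e+09 Pa, K = 7.466e-03.
Archard volume V = K·W·L/H = 7.466e-03 · 2.016 · 5.753 / 1.880e+09 = 4.606e-11 m³.
Wear depth h = V/A = 4.606e-11 / 2.190e-05 = 2.103e-06 m.

value=2.103e-06 m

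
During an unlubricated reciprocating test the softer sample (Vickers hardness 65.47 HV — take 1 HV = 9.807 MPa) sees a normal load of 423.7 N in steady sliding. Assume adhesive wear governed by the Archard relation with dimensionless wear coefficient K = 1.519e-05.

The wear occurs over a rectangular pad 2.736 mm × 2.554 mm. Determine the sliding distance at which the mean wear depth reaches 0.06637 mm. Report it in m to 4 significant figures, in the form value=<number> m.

The intermediates are shown rounded; each operation runs at full precision; a single final rounding, at four significant figures.
Hardness H = 65.47 HV × 9.807 MPa/HV = 642.1 MPa = 6.421e+08 Pa.
Pad sides 2.736 mm × 2.554 mm = 0.002736 m × 0.002554 m. Contact area A = 0.002736 m × 0.002554 m = 6.988e-06 m².
Depth limit h_lim = 0.06637 mm = 6.637e-05 m.
Working in SI base units: W = 423.7 N, H = 6.421e+08 Pa, K = 1.519e-05.
Allowed volume V_lim = h_lim·A = 6.637e-05 · 6.988e-06 = 4.638e-10 m³.
So the life L = V_lim·H/(K·W) = 4.638e-10 · 6.421e+08 / (1.519e-05 · 423.7) = 46.27 m.

value=46.27 m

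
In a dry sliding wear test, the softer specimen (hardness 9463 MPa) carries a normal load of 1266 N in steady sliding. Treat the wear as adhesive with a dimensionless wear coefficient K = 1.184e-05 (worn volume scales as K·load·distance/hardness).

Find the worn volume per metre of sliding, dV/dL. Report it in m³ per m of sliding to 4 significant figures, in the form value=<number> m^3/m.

value=1.584e-12 m^3/m

All working math carries full precision — displayed values are rounded; rounded once at the end, at 4 significant figures.
Hardness H = 9463 MPa = 9.463e+09 Pa.
SI base units throughout: W = 1266 N, H = 9.463e+09 Pa, K = 1.184e-05.
Rate of wear dV/dL = K·W/H: 1.184e-05 · 1266 / 9.463e+09 = 1.584e-12 m³/m.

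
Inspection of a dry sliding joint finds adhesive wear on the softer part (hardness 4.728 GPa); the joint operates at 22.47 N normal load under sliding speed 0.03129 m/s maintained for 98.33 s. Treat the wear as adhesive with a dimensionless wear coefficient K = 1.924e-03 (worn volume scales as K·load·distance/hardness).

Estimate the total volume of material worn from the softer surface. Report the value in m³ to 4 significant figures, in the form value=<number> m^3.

All arithmetic maintains exact precision; shown intermediates are rounded, and rounded just once: 4 significant digits.
Convert: Total distance L = v·t = 0.03129 m/s × 98.33 s = 3.077 m.
Convert: Hardness H = 4.728 GPa = 4.728e+09 Pa.
Expressed in SI base units: W = 22.47 N, H = 4.728e+09 Pa, K = 1.924e-03.
Volume removed: V = K·W·L/H = 1.924e-03 · 22.47 · 3.077 / 4.728e+09 = 2.813e-11 m³.

value=2.813e-11 m^3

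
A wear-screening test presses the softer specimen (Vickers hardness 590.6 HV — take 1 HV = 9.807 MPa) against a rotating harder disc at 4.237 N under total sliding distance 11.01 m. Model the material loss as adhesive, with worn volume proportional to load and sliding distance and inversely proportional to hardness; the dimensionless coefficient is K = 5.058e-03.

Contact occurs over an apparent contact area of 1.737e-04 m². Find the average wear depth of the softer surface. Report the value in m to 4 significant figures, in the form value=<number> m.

Each operation keeps full precision; intermediates are displayed rounded; a lone final rounding to four significant digits.
Hardness H = 590.6 HV × 9.807 MPa/HV = 5792 MPa = 5.792e+09 Pa.
As SI base values: W = 4.237 N, H = 5.792e+09 Pa, K = 5.058e-03.
The Archard volume V = K·W·L/H = 5.058e-03 · 4.237 · 11.01 / 5.792e+09 = 4.074e-11 m³.
Wear depth h = V/A = 4.074e-11 / 1.737e-04 = 2.345e-07 m.

value=2.345e-07 m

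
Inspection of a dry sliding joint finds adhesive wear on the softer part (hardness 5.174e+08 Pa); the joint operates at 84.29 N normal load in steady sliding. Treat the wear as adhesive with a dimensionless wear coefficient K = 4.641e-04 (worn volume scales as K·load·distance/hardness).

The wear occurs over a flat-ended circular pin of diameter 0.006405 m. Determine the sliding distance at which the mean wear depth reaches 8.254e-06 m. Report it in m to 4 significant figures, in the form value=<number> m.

value=3.517 m

Printed values are rounded — the computation runs at full precision — rounded once at the end: four significant digits.
Convert: Contact area A = π·d²/4 = π·(0.006405 m)²/4 = 3.222e-05 m².
In SI base units: W = 84.29 N, H = 5.174e+08 Pa, K = 4.641e-04.
Allowed volume V_lim = h_lim·A = 8.254e-06 · 3.222e-05 = 2.659e-10 m³.
Inverting, life L = V_lim·H/(K·W) = 2.659e-10 · 5.174e+08 / (4.641e-04 · 84.29) = 3.517 m.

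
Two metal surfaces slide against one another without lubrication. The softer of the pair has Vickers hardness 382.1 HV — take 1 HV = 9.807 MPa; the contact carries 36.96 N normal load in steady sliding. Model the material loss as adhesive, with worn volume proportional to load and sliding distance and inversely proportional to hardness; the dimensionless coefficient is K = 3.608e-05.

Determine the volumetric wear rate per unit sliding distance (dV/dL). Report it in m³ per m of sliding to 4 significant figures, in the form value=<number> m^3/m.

value=3.559e-13 m^3/m

Printed values are rounded — the computation keeps full precision. Rounded just once to 4 significant digits.
Hardness H = 382.1 HV × 9.807 MPa/HV = 3747 MPa = 3.747e+09 Pa.
Collected in SI base units: W = 36.96 N, H = 3.747e+09 Pa, K = 3.608e-05.
Wear rate dV/dL = K·W/H: 3.608e-05 · 36.96 / 3.747e+09 = 3.559e-13 m³/m.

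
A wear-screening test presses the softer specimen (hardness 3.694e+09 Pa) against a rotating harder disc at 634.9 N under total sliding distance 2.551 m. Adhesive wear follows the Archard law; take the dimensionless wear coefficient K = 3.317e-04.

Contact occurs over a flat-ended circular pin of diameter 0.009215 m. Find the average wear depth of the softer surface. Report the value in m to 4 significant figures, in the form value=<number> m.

value=2.181e-06 m

Each operation holds exact precision. Intermediate values are printed rounded, and rounded once at the end: four significant figures.
Convert: Contact area A = π·d²/4 = π·(0.009215 m)²/4 = 6.669e-05 m².
As SI base values: W = 634.9 N, H = 3.694e+09 Pa, K = 3.317e-04.
By Archard's law, V = K·W·L/H = 3.317e-04 · 634.9 · 2.551 / 3.694e+09 = 1.454e-10 m³.
Wear depth h = V/A = 1.454e-10 / 6.669e-05 = 2.181e-06 m.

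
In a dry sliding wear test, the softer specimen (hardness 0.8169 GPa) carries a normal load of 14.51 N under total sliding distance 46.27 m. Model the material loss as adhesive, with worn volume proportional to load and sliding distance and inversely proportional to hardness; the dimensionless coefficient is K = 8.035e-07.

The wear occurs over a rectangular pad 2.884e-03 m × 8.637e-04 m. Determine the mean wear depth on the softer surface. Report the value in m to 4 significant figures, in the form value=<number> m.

Intermediates are displayed rounded — all arithmetic maintains exact precision. Rounded once at the end, at 4 significant figures.
Convert: Hardness H = 0.8169 GPa = 8.169e+08 Pa.
Convert: Contact area A = 2.884e-03 m × 8.637e-04 m = 2.491e-06 m².
As SI base values: W = 14.51 N, H = 8.169e+08 Pa, K = 8.035e-07.
Archard volume V = K·W·L/H = 8.035e-07 · 14.51 · 46.27 / 8.169e+08 = 6.604e-13 m³.
Depth h = V/A = 6.604e-13 / 2.491e-06 = 2.651e-07 m.

value=2.651e-07 m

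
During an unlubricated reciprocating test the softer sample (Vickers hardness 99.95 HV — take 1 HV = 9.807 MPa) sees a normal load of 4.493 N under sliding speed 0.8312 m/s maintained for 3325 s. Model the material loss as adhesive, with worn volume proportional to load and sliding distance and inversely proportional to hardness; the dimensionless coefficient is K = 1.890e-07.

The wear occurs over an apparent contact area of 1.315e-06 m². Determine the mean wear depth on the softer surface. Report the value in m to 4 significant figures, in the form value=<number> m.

value=1.821e-06 m

The algebra keeps full precision — the intermediates are shown rounded, and one last rounding to 4 significant figures.
Total distance L = v·t = 0.8312 m/s × 3325 s = 2764 m.
Hardness H = 99.95 HV × 9.807 MPa/HV = 980.2 MPa = 9.802e+08 Pa.
SI base units throughout: W = 4.493 N, H = 9.802e+08 Pa, K = 1.890e-07.
Archard volume V = K·W·L/H = 1.890e-07 · 4.493 · 2764 / 9.802e+08 = 2.394e-12 m³.
Depth of wear h = V/A = 2.394e-12 / 1.315e-06 = 1.821e-06 m.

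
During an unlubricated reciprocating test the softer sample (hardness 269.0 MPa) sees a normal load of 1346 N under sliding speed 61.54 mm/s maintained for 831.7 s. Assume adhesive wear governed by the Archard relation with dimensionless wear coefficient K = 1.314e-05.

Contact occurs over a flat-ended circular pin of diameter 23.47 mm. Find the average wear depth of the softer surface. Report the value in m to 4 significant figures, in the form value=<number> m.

value=7.779e-06 m

Intermediates are shown rounded, and all working math holds full float precision — rounded once at the end, at four significant digits.
Sliding speed v = 61.54 mm/s = 0.06154 m/s. Distance covered L = v·t = 0.06154 m/s × 831.7 s = 51.18 m.
Hardness H = 269.0 MPa = 2.690e+08 Pa.
Pin diameter d = 23.47 mm = 0.02347 m. Contact area A = π·d²/4 = π·(0.02347 m)²/4 = 4.326e-04 m².
SI base units throughout: W = 1346 N, H = 2.690e+08 Pa, K = 1.314e-05.
Apply Archard: V = K·W·L/H = 1.314e-05 · 1346 · 51.18 / 2.690e+08 = 3.365e-09 m³.
Depth h = V/A = 3.365e-09 / 4.326e-04 = 7.779e-06 m.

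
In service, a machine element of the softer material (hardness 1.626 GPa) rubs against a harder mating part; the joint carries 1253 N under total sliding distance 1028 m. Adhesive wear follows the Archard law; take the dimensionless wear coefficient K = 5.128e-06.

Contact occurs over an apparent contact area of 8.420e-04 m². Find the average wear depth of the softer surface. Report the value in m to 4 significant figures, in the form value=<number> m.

value=4.825e-06 m

The algebra holds full precision. The intermediates appear rounded, and rounded once at the end, at four significant digits.
Convert: Hardness H = 1.626 GPa = 1.626e+09 Pa.
Restated in SI base units: W = 1253 N, H = 1.626e+09 Pa, K = 5.128e-06.
Archard relation: V = K·W·L/H = 5.128e-06 · 1253 · 1028 / 1.626e+09 = 4.062e-09 m³.
Wear depth h = V/A = 4.062e-09 / 8.420e-04 = 4.825e-06 m.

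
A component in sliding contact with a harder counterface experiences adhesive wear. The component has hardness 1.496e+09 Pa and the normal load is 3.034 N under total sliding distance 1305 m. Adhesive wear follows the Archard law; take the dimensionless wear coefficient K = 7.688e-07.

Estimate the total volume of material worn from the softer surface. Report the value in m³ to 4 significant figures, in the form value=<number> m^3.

value=2.035e-12 m^3

Shown intermediates are rounded; all arithmetic runs at exact precision. Rounded just once to four significant digits.
Working in SI base units: W = 3.034 N, H = 1.496e+09 Pa, K = 7.688e-07.
Apply Archard: V = K·W·L/H = 7.688e-07 · 3.034 · 1305 / 1.496e+09 = 2.035e-12 m³.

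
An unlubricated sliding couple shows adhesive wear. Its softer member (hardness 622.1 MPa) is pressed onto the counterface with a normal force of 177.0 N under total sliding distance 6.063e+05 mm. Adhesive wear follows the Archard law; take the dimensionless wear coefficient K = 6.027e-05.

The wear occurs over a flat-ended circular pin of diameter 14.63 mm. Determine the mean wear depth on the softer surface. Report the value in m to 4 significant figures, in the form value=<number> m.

The algebra runs at exact precision; displayed values are rounded, and one last rounding to four significant digits.
Sliding distance L = 6.063e+05 mm = 606.3 m.
Hardness H = 622.1 MPa = 6.221e+08 Pa.
Pin diameter d = 14.63 mm = 0.01463 m. Contact area A = π·d²/4 = π·(0.01463 m)²/4 = 1.681e-04 m².
SI base units throughout: W = 177.0 N, H = 6.221e+08 Pa, K = 6.027e-05.
By Archard's law, V = K·W·L/H = 6.027e-05 · 177.0 · 606.3 / 6.221e+08 = 1.040e-08 m³.
Depth of wear h = V/A = 1.040e-08 / 1.681e-04 = 6.185e-05 m.

value=6.185e-05 m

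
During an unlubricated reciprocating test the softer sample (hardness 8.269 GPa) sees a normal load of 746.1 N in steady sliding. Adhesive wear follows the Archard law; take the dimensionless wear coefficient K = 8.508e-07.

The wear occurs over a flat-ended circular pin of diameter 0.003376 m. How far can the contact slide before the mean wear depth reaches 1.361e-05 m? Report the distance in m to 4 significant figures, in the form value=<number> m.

value=1587 m

Intermediate values are printed rounded; the computation carries full float precision — one last rounding to 4 significant figures.
Convert: Hardness H = 8.269 GPa = 8.269e+09 Pa.
Convert: Contact area A = π·d²/4 = π·(0.003376 m)²/4 = 8.951e-06 m².
Working in SI base units: W = 746.1 N, H = 8.269e+09 Pa, K = 8.508e-07.
Permissible volume V_lim = h_lim·A = 1.361e-05 · 8.951e-06 = 1.218e-10 m³.
Thus life L = V_lim·H/(K·W) = 1.218e-10 · 8.269e+09 / (8.508e-07 · 746.1) = 1587 m.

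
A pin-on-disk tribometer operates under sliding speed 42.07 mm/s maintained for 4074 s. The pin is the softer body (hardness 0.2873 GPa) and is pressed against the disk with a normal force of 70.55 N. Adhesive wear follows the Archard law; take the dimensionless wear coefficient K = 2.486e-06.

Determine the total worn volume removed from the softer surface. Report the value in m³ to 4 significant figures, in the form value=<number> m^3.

value=1.046e-10 m^3

The intermediates are printed rounded. All arithmetic holds full float precision; one final rounding to four significant figures.
Convert: Sliding speed v = 42.07 mm/s = 0.04207 m/s. Distance covered L = v·t = 0.04207 m/s × 4074 s = 171.4 m.
Convert: Hardness H = 0.2873 GPa = 2.873e+08 Pa.
As SI base values: W = 70.55 N, H = 2.873e+08 Pa, K = 2.486e-06.
Volume removed: V = K·W·L/H = 2.486e-06 · 70.55 · 171.4 / 2.873e+08 = 1.046e-10 m³.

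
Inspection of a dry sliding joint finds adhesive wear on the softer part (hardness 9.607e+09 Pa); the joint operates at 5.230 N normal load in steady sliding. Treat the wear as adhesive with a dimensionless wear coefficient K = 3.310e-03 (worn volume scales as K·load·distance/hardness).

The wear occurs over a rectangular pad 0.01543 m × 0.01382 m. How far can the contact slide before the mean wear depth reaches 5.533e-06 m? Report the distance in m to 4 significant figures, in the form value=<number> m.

Shown intermediates are rounded — the computation maintains full precision; a lone final rounding to 4 significant figures.
Contact area A = 0.01543 m × 0.01382 m = 2.132e-04 m².
Expressed in SI base units: W = 5.230 N, H = 9.607e+09 Pa, K = 3.310e-03.
At the depth limit, V_lim = h_lim·A = 5.533e-06 · 2.132e-04 = 1.180e-09 m³.
Thus life L = V_lim·H/(K·W) = 1.180e-09 · 9.607e+09 / (3.310e-03 · 5.230) = 654.8 m.

value=654.8 m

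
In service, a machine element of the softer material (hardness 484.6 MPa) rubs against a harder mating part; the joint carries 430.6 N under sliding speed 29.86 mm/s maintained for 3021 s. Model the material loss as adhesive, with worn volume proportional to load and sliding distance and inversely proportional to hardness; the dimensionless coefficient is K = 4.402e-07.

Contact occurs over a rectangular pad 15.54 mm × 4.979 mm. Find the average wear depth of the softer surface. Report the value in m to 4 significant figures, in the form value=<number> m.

value=4.560e-07 m

The intermediates are printed rounded. All arithmetic runs at full precision; one final rounding to four significant digits.
Convert: Sliding speed v = 29.86 mm/s = 0.02986 m/s. Sliding distance L = v·t = 0.02986 m/s × 3021 s = 90.21 m.
Convert: Hardness H = 484.6 MPa = 4.846e+08 Pa.
Convert: Pad sides 15.54 mm × 4.979 mm = 0.01554 m × 0.004979 m. Contact area A = 0.01554 m × 0.004979 m = 7.737e-05 m².
SI base units throughout: W = 430.6 N, H = 4.846e+08 Pa, K = 4.402e-07.
Wear volume V = K·W·L/H = 4.402e-07 · 430.6 · 90.21 / 4.846e+08 = 3.528e-11 m³.
Mean depth h = V/A = 3.528e-11 / 7.737e-05 = 4.560e-07 m.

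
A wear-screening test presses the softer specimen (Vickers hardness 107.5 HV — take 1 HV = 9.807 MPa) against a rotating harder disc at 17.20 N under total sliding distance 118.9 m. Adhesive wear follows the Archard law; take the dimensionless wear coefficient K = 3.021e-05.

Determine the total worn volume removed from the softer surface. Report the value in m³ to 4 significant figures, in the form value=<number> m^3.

value=5.860e-11 m^3

Intermediate values are printed rounded — the computation carries exact precision, and rounded once at the end, at 4 significant figures.
Hardness H = 107.5 HV × 9.807 MPa/HV = 1054 MPa = 1.054e+09 Pa.
Expressed in SI base units: W = 17.20 N, H = 1.054e+09 Pa, K = 3.021e-05.
Apply Archard: V = K·W·L/H = 3.021e-05 · 17.20 · 118.9 / 1.054e+09 = 5.860e-11 m³.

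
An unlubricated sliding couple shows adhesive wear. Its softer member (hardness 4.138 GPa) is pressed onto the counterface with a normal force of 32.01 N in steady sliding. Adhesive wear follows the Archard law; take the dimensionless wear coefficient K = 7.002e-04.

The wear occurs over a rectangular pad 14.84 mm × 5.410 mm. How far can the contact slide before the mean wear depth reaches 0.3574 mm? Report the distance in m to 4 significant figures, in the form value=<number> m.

value=5297 m

Every step keeps full float precision. Quoted intermediates are rounded; a lone final rounding, at 4 significant figures.
Convert: Hardness H = 4.138 GPa = 4.138e+09 Pa.
Convert: Pad sides 14.84 mm × 5.410 mm = 0.01484 m × 0.005410 m. Contact area A = 0.01484 m × 0.005410 m = 8.028e-05 m².
Convert: Depth limit h_lim = 0.3574 mm = 3.574e-04 m.
As SI base values: W = 32.01 N, H = 4.138e+09 Pa, K = 7.002e-04.
Allowed volume V_lim = h_lim·A = 3.574e-04 · 8.028e-05 = 2.869e-08 m³.
Inverting, life L = V_lim·H/(K·W) = 2.869e-08 · 4.138e+09 / (7.002e-04 · 32.01) = 5297 m.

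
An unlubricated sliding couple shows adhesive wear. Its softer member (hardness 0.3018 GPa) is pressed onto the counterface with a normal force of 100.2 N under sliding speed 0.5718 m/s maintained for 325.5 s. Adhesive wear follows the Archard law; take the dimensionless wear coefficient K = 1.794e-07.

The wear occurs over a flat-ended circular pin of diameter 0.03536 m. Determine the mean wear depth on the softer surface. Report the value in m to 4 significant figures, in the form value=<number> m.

value=1.129e-08 m

Intermediates appear rounded. The algebra keeps full precision; a single final rounding: four significant digits.
Total distance L = v·t = 0.5718 m/s × 325.5 s = 186.1 m.
Hardness H = 0.3018 GPa = 3.018e+08 Pa.
Contact area A = π·d²/4 = π·(0.03536 m)²/4 = 9.820e-04 m².
In SI base units: W = 100.2 N, H = 3.018e+08 Pa, K = 1.794e-07.
Wear volume V = K·W·L/H = 1.794e-07 · 100.2 · 186.1 / 3.018e+08 = 1.109e-11 m³.
Average depth h = V/A = 1.109e-11 / 9.820e-04 = 1.129e-08 m.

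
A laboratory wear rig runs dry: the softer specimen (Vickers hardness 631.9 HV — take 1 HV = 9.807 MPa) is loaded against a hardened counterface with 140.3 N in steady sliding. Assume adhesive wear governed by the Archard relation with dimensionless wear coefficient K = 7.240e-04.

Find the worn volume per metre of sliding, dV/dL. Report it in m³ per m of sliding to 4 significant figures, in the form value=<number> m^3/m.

value=1.639e-11 m^3/m

The computation runs at exact precision; displayed values are rounded, and rounded just once: 4 significant figures.
Hardness H = 631.9 HV × 9.807 MPa/HV = 6197 MPa = 6.197e+09 Pa.
In SI base units, W = 140.3 N, H = 6.197e+09 Pa, K = 7.240e-04.
The wear rate dV/dL = K·W/H — distance-free: 7.240e-04 · 140.3 / 6.197e+09 = 1.639e-11 m³/m.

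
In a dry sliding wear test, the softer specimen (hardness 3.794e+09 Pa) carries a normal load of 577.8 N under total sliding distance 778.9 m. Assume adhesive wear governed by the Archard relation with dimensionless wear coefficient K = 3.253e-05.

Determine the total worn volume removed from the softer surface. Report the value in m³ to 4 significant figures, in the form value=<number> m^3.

Intermediates are shown rounded. Each operation holds exact precision; a single final rounding, at 4 significant figures.
As SI base values: W = 577.8 N, H = 3.794e+09 Pa, K = 3.253e-05.
Volume removed: V = K·W·L/H = 3.253e-05 · 577.8 · 778.9 / 3.794e+09 = 3.859e-09 m³.

value=3.859e-09 m^3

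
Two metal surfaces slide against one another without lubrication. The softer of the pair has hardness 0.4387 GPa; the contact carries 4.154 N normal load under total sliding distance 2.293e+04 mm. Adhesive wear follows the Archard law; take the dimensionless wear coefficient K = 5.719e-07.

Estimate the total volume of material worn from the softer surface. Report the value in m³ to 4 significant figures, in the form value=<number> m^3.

value=1.242e-13 m^3

The algebra carries full precision. Displayed values are rounded, and rounded just once to four significant figures.
Convert: Distance L = 2.293e+04 mm = 22.93 m.
Convert: Hardness H = 0.4387 GPa = 4.387e+08 Pa.
As SI base values: W = 4.154 N, H = 4.387e+08 Pa, K = 5.719e-07.
Wear volume V = K·W·L/H = 5.719e-07 · 4.154 · 22.93 / 4.387e+08 = 1.242e-13 m³.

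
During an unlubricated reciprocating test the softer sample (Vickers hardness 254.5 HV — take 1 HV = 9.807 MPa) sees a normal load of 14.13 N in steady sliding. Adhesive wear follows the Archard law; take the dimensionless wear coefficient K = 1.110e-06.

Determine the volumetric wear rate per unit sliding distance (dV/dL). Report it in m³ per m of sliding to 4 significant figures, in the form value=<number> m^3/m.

value=6.284e-15 m^3/m

All working math holds full float precision — intermediate values are shown rounded, and one final rounding to four significant digits.
Hardness H = 254.5 HV × 9.807 MPa/HV = 2496 MPa = 2.496e+09 Pa.
As SI base values: W = 14.13 N, H = 2.496e+09 Pa, K = 1.110e-06.
Rate of wear dV/dL = K·W/H (no L dependence): 1.110e-06 · 14.13 / 2.496e+09 = 6.284e-15 m³/m.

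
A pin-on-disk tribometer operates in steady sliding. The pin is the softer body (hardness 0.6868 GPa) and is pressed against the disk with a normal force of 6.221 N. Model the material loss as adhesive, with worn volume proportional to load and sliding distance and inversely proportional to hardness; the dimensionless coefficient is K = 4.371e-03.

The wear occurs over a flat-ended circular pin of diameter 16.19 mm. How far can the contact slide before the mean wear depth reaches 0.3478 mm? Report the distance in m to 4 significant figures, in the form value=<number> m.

Each operation runs at full precision. Quoted intermediates are rounded — one last rounding: four significant figures.
Convert: Hardness H = 0.6868 GPa = 6.868e+08 Pa.
Convert: Pin diameter d = 16.19 mm = 0.01619 m. Contact area A = π·d²/4 = π·(0.01619 m)²/4 = 2.059e-04 m².
Convert: Depth limit h_lim = 0.3478 mm = 3.478e-04 m.
In SI base units: W = 6.221 N, H = 6.868e+08 Pa, K = 4.371e-03.
Allowed volume V_lim = h_lim·A = 3.478e-04 · 2.059e-04 = 7.160e-08 m³.
Life L = V_lim·H/(K·W) = 7.160e-08 · 6.868e+08 / (4.371e-03 · 6.221) = 1808 m.

value=1808 m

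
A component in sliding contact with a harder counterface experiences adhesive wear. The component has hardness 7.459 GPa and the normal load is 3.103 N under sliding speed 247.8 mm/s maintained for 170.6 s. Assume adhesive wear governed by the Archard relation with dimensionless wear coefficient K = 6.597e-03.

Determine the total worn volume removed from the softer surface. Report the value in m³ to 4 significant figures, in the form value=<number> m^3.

value=1.160e-10 m^3

The computation holds exact precision; intermediates are printed rounded, and rounded once at the end: 4 significant figures.
Convert: Sliding speed v = 247.8 mm/s = 0.2478 m/s. Sliding distance L = v·t = 0.2478 m/s × 170.6 s = 42.27 m.
Convert: Hardness H = 7.459 GPa = 7.459e+09 Pa.
Collected in SI base units: W = 3.103 N, H = 7.459e+09 Pa, K = 6.597e-03.
Worn volume V = K·W·L/H = 6.597e-03 · 3.103 · 42.27 / 7.459e+09 = 1.160e-10 m³.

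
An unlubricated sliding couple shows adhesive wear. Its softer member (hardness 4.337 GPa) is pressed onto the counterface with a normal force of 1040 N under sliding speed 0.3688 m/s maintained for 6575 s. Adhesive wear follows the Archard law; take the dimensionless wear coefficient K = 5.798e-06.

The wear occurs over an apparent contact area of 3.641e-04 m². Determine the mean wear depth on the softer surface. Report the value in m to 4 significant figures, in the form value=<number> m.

Displayed values are rounded. All working math keeps exact precision. Rounded just once, at four significant figures.
Convert: Sliding distance L = v·t = 0.3688 m/s × 6575 s = 2425 m.
Convert: Hardness H = 4.337 GPa = 4.337e+09 Pa.
Restated in SI base units: W = 1040 N, H = 4.337e+09 Pa, K = 5.798e-06.
Apply Archard: V = K·W·L/H = 5.798e-06 · 1040 · 2425 / 4.337e+09 = 3.371e-09 m³.
Wear depth h = V/A = 3.371e-09 / 3.641e-04 = 9.260e-06 m.

value=9.260e-06 m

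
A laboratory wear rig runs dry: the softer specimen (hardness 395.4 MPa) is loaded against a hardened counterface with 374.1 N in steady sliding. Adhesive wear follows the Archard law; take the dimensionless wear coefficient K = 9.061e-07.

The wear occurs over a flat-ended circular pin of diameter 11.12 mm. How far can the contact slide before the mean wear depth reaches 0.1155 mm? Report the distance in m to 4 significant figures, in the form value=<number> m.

All arithmetic maintains exact precision. Intermediates are displayed rounded, and a single final rounding to four significant digits.
Convert: Hardness H = 395.4 MPa = 3.954e+08 Pa.
Convert: Pin diameter d = 11.12 mm = 0.01112 m. Contact area A = π·d²/4 = π·(0.01112 m)²/4 = 9.712e-05 m².
Convert: Depth limit h_lim = 0.1155 mm = 1.155e-04 m.
In SI base units: W = 374.1 N, H = 3.954e+08 Pa, K = 9.061e-07.
Permissible volume V_lim = h_lim·A = 1.155e-04 · 9.712e-05 = 1.122e-08 m³.
Inverting, life L = V_lim·H/(K·W) = 1.122e-08 · 3.954e+08 / (9.061e-07 · 374.1) = 1.308e+04 m.

value=1.308e+04 m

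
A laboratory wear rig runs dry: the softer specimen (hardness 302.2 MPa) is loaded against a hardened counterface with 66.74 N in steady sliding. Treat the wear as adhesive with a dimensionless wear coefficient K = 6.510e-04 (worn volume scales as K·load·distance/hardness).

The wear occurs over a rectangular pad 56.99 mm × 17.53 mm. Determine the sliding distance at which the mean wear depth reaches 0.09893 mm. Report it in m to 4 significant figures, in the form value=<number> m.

The intermediates are printed rounded, and the algebra keeps exact precision — a single final rounding, at four significant figures.
Hardness H = 302.2 MPa = 3.022e+08 Pa.
Pad sides 56.99 mm × 17.53 mm = 0.05699 m × 0.01753 m. Contact area A = 0.05699 m × 0.01753 m = 9.990e-04 m².
Depth limit h_lim = 0.09893 mm = 9.893e-05 m.
In SI base units: W = 66.74 N, H = 3.022e+08 Pa, K = 6.510e-04.
At the depth limit, V_lim = h_lim·A = 9.893e-05 · 9.990e-04 = 9.883e-08 m³.
So the life L = V_lim·H/(K·W) = 9.883e-08 · 3.022e+08 / (6.510e-04 · 66.74) = 687.4 m.

value=687.4 m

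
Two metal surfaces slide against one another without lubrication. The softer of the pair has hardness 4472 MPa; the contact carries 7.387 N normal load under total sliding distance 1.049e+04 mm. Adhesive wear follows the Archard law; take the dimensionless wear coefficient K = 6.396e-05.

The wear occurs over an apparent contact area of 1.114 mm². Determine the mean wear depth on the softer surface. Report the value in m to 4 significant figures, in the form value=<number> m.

Intermediates are displayed rounded — every step holds exact precision. Rounded once at the end, at 4 significant figures.
Convert: Total distance L = 1.049e+04 mm = 10.49 m.
Convert: Hardness H = 4472 MPa = 4.472e+09 Pa.
Convert: Contact area A = 1.114 mm² = 1.114e-06 m².
Restated in SI base units: W = 7.387 N, H = 4.472e+09 Pa, K = 6.396e-05.
By Archard's law, V = K·W·L/H = 6.396e-05 · 7.387 · 10.49 / 4.472e+09 = 1.108e-12 m³.
Mean depth h = V/A = 1.108e-12 / 1.114e-06 = 9.949e-07 m.

value=9.949e-07 m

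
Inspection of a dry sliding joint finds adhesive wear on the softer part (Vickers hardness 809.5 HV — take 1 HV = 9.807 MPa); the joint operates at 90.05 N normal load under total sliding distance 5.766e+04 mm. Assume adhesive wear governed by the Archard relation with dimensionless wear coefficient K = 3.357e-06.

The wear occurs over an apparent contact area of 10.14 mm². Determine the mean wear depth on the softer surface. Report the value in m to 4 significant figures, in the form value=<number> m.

value=2.165e-07 m

The intermediates appear rounded, and all arithmetic holds full float precision — one last rounding, at 4 significant figures.
Distance L = 5.766e+04 mm = 57.66 m.
Hardness H = 809.5 HV × 9.807 MPa/HV = 7939 MPa = 7.939e+09 Pa.
Contact area A = 10.14 mm² = 1.014e-05 m².
In SI base units: W = 90.05 N, H = 7.939e+09 Pa, K = 3.357e-06.
Apply Archard: V = K·W·L/H = 3.357e-06 · 90.05 · 57.66 / 7.939e+09 = 2.196e-12 m³.
Mean wear depth h = V/A = 2.196e-12 / 1.014e-05 = 2.165e-07 m.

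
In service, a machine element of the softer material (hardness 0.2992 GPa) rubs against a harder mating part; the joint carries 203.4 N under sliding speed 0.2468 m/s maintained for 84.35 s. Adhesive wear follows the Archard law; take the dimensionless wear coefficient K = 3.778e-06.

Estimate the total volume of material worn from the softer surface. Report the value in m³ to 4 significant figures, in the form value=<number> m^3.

The intermediates appear rounded; every step maintains full float precision. Rounded just once: 4 significant figures.
Distance L = v·t = 0.2468 m/s × 84.35 s = 20.82 m.
Hardness H = 0.2992 GPa = 2.992e+08 Pa.
Restated in SI base units: W = 203.4 N, H = 2.992e+08 Pa, K = 3.778e-06.
Apply Archard: V = K·W·L/H = 3.778e-06 · 203.4 · 20.82 / 2.992e+08 = 5.347e-11 m³.

value=5.347e-11 m^3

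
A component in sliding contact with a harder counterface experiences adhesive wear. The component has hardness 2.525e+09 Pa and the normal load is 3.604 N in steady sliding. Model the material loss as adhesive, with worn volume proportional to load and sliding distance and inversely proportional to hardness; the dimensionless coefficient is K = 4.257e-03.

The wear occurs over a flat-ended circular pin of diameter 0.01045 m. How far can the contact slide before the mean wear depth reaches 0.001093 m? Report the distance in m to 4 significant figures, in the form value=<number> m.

Each operation carries full float precision, and intermediates are displayed rounded; a single final rounding: 4 significant figures.
Contact area A = π·d²/4 = π·(0.01045 m)²/4 = 8.577e-05 m².
SI base units throughout: W = 3.604 N, H = 2.525e+09 Pa, K = 4.257e-03.
Allowed volume V_lim = h_lim·A = 0.001093 · 8.577e-05 = 9.374e-08 m³.
Life L = V_lim·H/(K·W) = 9.374e-08 · 2.525e+09 / (4.257e-03 · 3.604) = 1.543e+04 m.

value=1.543e+04 m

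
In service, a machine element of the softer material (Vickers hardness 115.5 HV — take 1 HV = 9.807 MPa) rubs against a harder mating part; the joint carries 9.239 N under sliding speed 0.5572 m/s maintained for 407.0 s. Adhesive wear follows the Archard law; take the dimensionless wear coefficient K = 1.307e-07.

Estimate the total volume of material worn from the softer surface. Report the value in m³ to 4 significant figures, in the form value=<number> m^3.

Shown intermediates are rounded, and the algebra runs at full float precision, and one final rounding to four significant digits.
Convert: Sliding distance L = v·t = 0.5572 m/s × 407.0 s = 226.8 m.
Convert: Hardness H = 115.5 HV × 9.807 MPa/HV = 1133 MPa = 1.133e+09 Pa.
Restated in SI base units: W = 9.239 N, H = 1.133e+09 Pa, K = 1.307e-07.
Archard volume V = K·W·L/H = 1.307e-07 · 9.239 · 226.8 / 1.133e+09 = 2.418e-13 m³.

value=2.418e-13 m^3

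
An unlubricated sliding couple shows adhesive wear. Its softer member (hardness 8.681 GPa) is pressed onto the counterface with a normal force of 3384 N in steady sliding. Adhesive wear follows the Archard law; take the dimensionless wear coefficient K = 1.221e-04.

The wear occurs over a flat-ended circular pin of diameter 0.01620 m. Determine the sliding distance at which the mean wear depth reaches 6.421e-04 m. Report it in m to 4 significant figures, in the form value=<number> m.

All working math holds exact precision. The intermediates appear rounded; one final rounding, at four significant figures.
Convert: Hardness H = 8.681 GPa = 8.681e+09 Pa.
Convert: Contact area A = π·d²/4 = π·(0.01620 m)²/4 = 2.061e-04 m².
In SI base units, W = 3384 N, H = 8.681e+09 Pa, K = 1.221e-04.
Allowed volume V_lim = h_lim·A = 6.421e-04 · 2.061e-04 = 1.323e-07 m³.
So the life L = V_lim·H/(K·W) = 1.323e-07 · 8.681e+09 / (1.221e-04 · 3384) = 2781 m.

value=2781 m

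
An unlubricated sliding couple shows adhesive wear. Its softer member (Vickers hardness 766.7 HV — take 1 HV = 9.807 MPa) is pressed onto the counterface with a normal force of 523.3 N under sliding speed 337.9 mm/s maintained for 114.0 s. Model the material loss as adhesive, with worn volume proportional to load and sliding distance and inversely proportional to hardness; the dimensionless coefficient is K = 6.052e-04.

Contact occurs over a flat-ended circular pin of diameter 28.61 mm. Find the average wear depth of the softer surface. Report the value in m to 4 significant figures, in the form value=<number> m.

value=2.524e-06 m

The computation runs at exact precision. Intermediates are printed rounded; rounded once at the end, at 4 significant figures.
Convert: Sliding speed v = 337.9 mm/s = 0.3379 m/s. Total distance L = v·t = 0.3379 m/s × 114.0 s = 38.52 m.
Convert: Hardness H = 766.7 HV × 9.807 MPa/HV = 7519 MPa = 7.519e+09 Pa.
Convert: Pin diameter d = 28.61 mm = 0.02861 m. Contact area A = π·d²/4 = π·(0.02861 m)²/4 = 6.429e-04 m².
As SI base values: W = 523.3 N, H = 7.519e+09 Pa, K = 6.052e-04.
Archard volume V = K·W·L/H = 6.052e-04 · 523.3 · 38.52 / 7.519e+09 = 1.622e-09 m³.
Mean wear depth h = V/A = 1.622e-09 / 6.429e-04 = 2.524e-06 m.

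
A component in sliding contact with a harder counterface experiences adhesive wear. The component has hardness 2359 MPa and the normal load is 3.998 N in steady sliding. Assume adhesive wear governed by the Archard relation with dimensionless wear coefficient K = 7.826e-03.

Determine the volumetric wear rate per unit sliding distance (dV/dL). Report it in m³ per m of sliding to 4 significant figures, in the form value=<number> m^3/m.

All arithmetic maintains exact precision, and the intermediates are shown rounded — rounded once at the end, at four significant figures.
Hardness H = 2359 MPa = 2.359e+09 Pa.
As SI base values: W = 3.998 N, H = 2.359e+09 Pa, K = 7.826e-03.
Sliding wear rate dV/dL = K·W/H (independent of L): 7.826e-03 · 3.998 / 2.359e+09 = 1.326e-11 m³/m.

value=1.326e-11 m^3/m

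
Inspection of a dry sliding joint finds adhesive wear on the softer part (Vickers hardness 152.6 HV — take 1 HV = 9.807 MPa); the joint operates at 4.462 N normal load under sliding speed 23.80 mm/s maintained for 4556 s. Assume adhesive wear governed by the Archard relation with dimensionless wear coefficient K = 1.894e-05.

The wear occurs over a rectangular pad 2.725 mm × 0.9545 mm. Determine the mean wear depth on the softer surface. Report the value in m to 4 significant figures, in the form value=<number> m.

value=2.354e-06 m

Shown intermediates are rounded. The algebra holds full precision; one last rounding, at 4 significant figures.
Convert: Sliding speed v = 23.80 mm/s = 0.02380 m/s. Sliding distance L = v·t = 0.02380 m/s × 4556 s = 108.4 m.
Convert: Hardness H = 152.6 HV × 9.807 MPa/HV = 1497 MPa = 1.497e+09 Pa.
Convert: Pad sides 2.725 mm × 0.9545 mm = 2.725e-03 m × 9.545e-04 m. Contact area A = 2.725e-03 m × 9.545e-04 m = 2.601e-06 m².
As SI base values: W = 4.462 N, H = 1.497e+09 Pa, K = 1.894e-05.
Worn volume V = K·W·L/H = 1.894e-05 · 4.462 · 108.4 / 1.497e+09 = 6.123e-12 m³.
Depth h = V/A = 6.123e-12 / 2.601e-06 = 2.354e-06 m.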